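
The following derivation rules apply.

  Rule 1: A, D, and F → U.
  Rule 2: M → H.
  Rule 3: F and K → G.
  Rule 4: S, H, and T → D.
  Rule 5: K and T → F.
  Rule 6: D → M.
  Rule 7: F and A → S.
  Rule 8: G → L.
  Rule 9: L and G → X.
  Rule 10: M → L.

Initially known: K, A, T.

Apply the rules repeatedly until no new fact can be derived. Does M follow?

No

M would need D (Rule 6), but D is never established.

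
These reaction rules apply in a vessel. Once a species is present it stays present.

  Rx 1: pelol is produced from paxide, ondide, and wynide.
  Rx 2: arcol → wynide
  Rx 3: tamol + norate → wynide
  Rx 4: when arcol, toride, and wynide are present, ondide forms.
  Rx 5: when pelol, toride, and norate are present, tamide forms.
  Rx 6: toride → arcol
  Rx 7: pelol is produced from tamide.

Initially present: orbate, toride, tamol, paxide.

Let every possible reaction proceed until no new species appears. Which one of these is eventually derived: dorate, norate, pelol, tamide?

toride present → arcol forms (Rx 6).
arcol present → wynide forms (Rx 2).
arcol, toride, and wynide present → ondide forms (Rx 4).
paxide, ondide, and wynide present → pelol forms (Rx 1).
No rule produces norate, and it is not given. No rule produces dorate, and it is not given. tamide would need pelol, toride, and norate (Rx 5), but norate never forms.

pelol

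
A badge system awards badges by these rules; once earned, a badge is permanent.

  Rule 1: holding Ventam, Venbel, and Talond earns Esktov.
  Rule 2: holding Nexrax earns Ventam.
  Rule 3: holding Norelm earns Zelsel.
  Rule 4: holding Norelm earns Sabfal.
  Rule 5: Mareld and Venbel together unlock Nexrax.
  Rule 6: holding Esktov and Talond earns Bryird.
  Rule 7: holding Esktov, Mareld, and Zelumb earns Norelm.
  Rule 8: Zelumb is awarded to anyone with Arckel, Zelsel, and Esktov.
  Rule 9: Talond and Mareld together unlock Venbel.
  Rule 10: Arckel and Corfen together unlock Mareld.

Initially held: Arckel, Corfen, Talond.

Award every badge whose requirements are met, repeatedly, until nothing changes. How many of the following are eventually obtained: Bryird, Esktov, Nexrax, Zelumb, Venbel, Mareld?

5

With Arckel and Corfen, Mareld is earned (Rule 10).
With Talond and Mareld, Venbel is earned (Rule 9).
With Mareld and Venbel, Nexrax is earned (Rule 5).
With Nexrax, Ventam is earned (Rule 2).
With Ventam, Venbel, and Talond, Esktov is earned (Rule 1).
With Esktov and Talond, Bryird is earned (Rule 6).
Bryird: reached.
Esktov: reached.
Nexrax: reached.
Zelumb would need Arckel, Zelsel, and Esktov (Rule 8), but Zelsel is never earned.
Venbel: reached.
Mareld: reached.
Reached: Bryird, Esktov, Nexrax, Venbel, and Mareld — 5 of the 6.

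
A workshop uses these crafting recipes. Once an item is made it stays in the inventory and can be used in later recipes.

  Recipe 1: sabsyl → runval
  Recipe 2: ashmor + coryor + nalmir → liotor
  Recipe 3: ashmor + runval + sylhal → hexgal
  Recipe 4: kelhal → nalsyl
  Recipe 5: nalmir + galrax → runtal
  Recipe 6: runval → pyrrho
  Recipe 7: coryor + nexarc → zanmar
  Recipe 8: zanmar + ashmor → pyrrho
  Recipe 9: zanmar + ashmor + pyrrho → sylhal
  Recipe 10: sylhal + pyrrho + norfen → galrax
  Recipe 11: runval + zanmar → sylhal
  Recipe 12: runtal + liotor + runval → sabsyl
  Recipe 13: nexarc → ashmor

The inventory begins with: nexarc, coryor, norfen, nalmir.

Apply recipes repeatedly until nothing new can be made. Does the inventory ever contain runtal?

Using Recipe 7, coryor and nexarc make zanmar.
nexarc → ashmor (Recipe 13).
zanmar + ashmor → pyrrho (Recipe 8).
Using Recipe 9, zanmar, ashmor, and pyrrho make sylhal.
sylhal + pyrrho + norfen → galrax (Recipe 10).
nalmir + galrax → runtal (Recipe 5).

Yes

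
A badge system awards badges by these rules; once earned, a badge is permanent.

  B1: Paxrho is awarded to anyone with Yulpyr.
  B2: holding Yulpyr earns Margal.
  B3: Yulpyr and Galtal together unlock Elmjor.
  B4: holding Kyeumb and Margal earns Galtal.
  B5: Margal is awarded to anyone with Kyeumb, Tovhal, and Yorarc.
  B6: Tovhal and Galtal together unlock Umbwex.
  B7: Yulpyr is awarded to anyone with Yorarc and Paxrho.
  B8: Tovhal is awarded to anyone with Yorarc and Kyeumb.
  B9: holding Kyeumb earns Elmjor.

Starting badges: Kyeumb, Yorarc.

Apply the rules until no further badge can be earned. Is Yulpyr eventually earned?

No

Yulpyr would need Yorarc and Paxrho (B7), but Paxrho is never earned.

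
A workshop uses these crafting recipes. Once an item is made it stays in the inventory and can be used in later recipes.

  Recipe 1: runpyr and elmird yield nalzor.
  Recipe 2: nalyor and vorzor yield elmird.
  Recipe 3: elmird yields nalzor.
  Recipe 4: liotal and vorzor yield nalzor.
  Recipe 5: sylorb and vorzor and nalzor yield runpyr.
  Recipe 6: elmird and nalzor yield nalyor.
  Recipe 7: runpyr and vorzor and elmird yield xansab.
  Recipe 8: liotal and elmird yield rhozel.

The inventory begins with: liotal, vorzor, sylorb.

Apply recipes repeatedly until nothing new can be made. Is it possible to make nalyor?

No

nalyor would need elmird and nalzor (Recipe 6), but elmird is never obtained.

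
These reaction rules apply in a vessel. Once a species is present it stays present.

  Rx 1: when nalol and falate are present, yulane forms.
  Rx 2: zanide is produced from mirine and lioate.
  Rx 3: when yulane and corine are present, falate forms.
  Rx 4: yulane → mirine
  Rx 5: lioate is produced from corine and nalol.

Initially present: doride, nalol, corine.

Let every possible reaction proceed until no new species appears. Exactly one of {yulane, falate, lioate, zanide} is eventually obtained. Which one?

lioate

corine and nalol present → lioate forms (Rx 5).
zanide would need mirine and lioate (Rx 2), but mirine never forms. falate would need yulane and corine (Rx 3), but yulane never forms. yulane would need nalol and falate (Rx 1), but falate never forms.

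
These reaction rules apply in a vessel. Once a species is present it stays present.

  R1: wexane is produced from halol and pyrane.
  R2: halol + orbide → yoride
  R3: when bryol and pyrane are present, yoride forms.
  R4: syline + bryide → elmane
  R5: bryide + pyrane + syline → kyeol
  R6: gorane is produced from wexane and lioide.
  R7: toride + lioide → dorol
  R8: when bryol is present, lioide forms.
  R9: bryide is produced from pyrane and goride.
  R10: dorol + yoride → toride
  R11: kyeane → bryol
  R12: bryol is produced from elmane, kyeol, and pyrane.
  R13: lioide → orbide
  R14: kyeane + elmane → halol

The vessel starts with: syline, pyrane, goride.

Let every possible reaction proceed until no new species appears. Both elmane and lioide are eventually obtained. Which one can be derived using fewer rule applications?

elmane

elmane: pyrane and goride present → bryide forms (R9). syline and bryide present → elmane forms (R4). [2 rule applications]
lioide: pyrane and goride present → bryide forms (R9). bryide, pyrane, and syline present → kyeol forms (R5). syline and bryide present → elmane forms (R4). elmane, kyeol, and pyrane present → bryol forms (R12). bryol present → lioide forms (R8). [5 rule applications]
elmane needs fewer.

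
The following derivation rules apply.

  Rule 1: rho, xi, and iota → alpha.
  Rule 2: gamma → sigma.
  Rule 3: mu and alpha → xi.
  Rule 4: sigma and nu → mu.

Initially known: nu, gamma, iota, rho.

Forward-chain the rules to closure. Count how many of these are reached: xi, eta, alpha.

0

xi would need mu and alpha (Rule 3), but alpha is never established.
No rule produces eta, and it is not given.
alpha would need rho, xi, and iota (Rule 1), but xi is never established.
None of the 3 are reached.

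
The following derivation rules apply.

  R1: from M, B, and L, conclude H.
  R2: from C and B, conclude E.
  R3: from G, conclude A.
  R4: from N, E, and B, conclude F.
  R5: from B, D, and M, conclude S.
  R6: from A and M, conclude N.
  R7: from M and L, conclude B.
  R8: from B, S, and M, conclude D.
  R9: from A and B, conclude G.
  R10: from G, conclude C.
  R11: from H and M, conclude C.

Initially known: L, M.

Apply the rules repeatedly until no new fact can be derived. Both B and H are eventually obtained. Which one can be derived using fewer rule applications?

B

B: M and L hold, so B follows (R7). [1 rule application]
H: M and L hold, so B follows (R7). From M, B, and L, R1 gives H. [2 rule applications]
B needs fewer.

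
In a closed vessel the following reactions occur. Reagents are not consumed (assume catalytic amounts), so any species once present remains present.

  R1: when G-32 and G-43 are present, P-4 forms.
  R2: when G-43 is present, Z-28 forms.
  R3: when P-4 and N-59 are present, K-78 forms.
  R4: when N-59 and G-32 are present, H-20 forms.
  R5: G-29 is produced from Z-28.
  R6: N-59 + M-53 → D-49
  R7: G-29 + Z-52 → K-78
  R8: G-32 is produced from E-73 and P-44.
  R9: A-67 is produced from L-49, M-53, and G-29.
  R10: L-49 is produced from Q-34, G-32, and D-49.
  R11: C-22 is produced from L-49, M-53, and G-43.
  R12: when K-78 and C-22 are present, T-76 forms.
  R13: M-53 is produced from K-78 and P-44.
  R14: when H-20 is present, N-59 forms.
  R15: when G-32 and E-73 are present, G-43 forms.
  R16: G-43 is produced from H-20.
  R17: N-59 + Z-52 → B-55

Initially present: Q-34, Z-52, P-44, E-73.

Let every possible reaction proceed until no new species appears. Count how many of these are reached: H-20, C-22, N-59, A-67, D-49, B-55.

0

H-20 would need N-59 and G-32 (R4), but N-59 never forms.
C-22 would need L-49, M-53, and G-43 (R11), but L-49 never forms.
N-59 would need H-20 (R14), but H-20 never forms.
A-67 would need L-49, M-53, and G-29 (R9), but L-49 never forms.
D-49 would need N-59 and M-53 (R6), but N-59 never forms.
B-55 would need N-59 and Z-52 (R17), but N-59 never forms.
None of the 6 are reached.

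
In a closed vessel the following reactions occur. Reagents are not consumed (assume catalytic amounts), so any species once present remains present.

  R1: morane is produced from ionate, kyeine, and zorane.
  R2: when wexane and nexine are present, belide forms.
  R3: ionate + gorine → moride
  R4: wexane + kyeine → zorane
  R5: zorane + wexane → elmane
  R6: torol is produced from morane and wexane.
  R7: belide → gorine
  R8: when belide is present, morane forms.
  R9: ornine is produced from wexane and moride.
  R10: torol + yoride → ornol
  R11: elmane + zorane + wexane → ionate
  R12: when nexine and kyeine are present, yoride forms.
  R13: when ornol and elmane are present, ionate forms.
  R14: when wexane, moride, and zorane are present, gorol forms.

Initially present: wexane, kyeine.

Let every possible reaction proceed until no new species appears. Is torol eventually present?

wexane and kyeine present → zorane forms (R4).
zorane and wexane present → elmane forms (R5).
elmane, zorane, and wexane present → ionate forms (R11).
ionate, kyeine, and zorane present → morane forms (R1).
morane and wexane present → torol forms (R6).

Yes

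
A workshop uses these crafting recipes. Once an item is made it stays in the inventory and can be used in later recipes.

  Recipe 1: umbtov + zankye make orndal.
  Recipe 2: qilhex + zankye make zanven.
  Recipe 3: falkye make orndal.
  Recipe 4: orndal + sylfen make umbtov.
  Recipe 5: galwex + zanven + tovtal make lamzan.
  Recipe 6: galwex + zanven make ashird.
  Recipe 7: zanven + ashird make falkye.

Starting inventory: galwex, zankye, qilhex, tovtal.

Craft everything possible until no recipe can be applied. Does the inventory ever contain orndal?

Using Recipe 2, qilhex and zankye make zanven.
Using Recipe 6, galwex and zanven make ashird.
Using Recipe 7, zanven and ashird make falkye.
falkye → orndal (Recipe 3).

Yes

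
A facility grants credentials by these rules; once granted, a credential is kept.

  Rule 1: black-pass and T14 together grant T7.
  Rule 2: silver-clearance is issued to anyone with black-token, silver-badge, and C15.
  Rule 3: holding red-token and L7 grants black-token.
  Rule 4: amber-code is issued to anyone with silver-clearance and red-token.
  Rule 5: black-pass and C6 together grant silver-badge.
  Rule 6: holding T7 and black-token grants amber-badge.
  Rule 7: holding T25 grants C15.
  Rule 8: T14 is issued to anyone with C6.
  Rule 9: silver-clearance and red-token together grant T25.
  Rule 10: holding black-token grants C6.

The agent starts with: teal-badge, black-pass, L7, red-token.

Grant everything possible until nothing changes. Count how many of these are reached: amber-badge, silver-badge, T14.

Holding red-token and L7 grants black-token (Rule 3).
Holding black-token grants C6 (Rule 10).
Holding black-pass and C6 grants silver-badge (Rule 5).
Holding C6 grants T14 (Rule 8).
Holding black-pass and T14 grants T7 (Rule 1).
Holding T7 and black-token grants amber-badge (Rule 6).
amber-badge: reached.
silver-badge: reached.
T14: reached.
All 3 are reached.

3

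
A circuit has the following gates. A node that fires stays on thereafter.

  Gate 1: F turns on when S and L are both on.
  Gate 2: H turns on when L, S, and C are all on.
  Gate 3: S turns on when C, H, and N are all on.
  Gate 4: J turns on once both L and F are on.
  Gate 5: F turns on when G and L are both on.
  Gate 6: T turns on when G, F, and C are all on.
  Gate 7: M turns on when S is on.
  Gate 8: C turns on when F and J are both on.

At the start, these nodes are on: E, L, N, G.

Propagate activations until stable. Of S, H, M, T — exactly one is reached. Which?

T

Gate 5: G and L on → F on.
L and F are on, so J turns on (Gate 4).
F and J are on, so C turns on (Gate 8).
Gate 6: G, F, and C on → T on.
S would need C, H, and N (Gate 3), but H never turns on. M would need S (Gate 7), but S never turns on. H would need L, S, and C (Gate 2), but S never turns on.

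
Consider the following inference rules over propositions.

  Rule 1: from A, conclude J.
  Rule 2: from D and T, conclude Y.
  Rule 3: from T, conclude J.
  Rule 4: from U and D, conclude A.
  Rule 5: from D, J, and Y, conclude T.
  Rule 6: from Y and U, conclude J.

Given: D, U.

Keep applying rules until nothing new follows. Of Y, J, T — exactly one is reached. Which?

From U and D, Rule 4 gives A.
From A, Rule 1 gives J.
T would need D, J, and Y (Rule 5), but Y is never established. Y would need D and T (Rule 2), but T is never established.

J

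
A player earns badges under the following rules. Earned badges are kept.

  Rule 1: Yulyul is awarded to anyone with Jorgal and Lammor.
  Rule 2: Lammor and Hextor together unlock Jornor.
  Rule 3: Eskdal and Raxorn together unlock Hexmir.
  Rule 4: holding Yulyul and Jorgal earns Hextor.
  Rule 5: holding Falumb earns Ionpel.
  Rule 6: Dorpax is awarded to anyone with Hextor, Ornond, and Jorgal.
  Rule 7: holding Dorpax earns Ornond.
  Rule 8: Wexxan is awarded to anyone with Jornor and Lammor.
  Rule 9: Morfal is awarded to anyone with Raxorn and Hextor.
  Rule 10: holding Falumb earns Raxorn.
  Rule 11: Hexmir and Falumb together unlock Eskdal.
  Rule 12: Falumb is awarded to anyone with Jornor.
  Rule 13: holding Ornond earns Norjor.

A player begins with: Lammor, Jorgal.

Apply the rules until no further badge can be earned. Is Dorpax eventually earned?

Dorpax would need Hextor, Ornond, and Jorgal (Rule 6), but Ornond is never earned.

No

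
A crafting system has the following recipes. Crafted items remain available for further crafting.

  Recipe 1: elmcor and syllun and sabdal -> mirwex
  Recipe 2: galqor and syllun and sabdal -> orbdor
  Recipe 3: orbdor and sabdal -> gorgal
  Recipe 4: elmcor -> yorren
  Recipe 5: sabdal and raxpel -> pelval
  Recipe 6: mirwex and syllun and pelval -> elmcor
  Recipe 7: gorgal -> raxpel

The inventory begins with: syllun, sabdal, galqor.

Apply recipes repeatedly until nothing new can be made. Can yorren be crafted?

yorren would need elmcor (Recipe 4), but elmcor is never obtained.

No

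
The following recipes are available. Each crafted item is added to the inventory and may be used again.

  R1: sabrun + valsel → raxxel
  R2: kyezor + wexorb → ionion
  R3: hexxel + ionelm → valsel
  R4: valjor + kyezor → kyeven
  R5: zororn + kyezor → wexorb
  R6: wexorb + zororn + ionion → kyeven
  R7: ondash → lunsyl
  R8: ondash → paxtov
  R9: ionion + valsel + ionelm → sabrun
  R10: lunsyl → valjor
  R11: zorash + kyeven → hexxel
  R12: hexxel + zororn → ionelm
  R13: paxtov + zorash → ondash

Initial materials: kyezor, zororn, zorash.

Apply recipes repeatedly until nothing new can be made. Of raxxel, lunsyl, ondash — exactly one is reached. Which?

raxxel

zororn + kyezor → wexorb (R5).
Using R2, kyezor and wexorb make ionion.
wexorb + zororn + ionion → kyeven (R6).
zorash + kyeven → hexxel (R11).
Using R12, hexxel and zororn make ionelm.
Using R3, hexxel and ionelm make valsel.
Using R9, ionion, valsel, and ionelm make sabrun.
Using R1, sabrun and valsel make raxxel.
lunsyl would need ondash (R7), but ondash is never obtained. ondash would need paxtov and zorash (R13), but paxtov is never obtained.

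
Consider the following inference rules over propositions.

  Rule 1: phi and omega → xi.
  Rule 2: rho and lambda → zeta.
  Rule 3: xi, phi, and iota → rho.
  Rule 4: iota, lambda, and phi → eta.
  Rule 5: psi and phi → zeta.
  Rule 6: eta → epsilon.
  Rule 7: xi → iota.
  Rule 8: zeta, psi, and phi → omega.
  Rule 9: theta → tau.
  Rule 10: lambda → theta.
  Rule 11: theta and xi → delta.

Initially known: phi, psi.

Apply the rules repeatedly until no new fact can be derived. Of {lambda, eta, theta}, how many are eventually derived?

No rule produces lambda, and it is not given.
eta would need iota, lambda, and phi (Rule 4), but lambda is never established.
theta would need lambda (Rule 10), but lambda is never established.
None of the 3 are reached.

0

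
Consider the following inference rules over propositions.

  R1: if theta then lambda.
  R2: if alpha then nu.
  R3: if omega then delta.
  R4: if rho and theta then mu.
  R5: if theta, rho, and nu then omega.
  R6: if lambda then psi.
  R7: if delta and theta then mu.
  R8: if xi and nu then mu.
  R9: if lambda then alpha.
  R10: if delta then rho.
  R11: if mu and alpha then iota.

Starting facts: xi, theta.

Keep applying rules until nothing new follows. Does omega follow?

No

omega would need theta, rho, and nu (R5), but rho is never established.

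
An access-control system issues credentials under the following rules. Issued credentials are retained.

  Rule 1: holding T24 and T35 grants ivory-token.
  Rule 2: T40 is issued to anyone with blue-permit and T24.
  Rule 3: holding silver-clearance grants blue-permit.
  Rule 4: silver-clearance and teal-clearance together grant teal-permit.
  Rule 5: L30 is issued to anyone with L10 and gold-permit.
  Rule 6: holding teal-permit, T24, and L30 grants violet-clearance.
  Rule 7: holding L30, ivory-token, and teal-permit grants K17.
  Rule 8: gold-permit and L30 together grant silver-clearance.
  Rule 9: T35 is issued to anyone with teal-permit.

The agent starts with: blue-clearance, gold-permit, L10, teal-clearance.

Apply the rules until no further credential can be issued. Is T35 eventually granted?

Holding L10 and gold-permit grants L30 (Rule 5).
Holding gold-permit and L30 grants silver-clearance (Rule 8).
Holding silver-clearance and teal-clearance grants teal-permit (Rule 4).
Holding teal-permit grants T35 (Rule 9).

Yes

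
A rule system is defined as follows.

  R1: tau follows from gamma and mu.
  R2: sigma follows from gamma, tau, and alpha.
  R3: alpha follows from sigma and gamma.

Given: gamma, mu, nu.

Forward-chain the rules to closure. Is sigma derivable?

sigma would need gamma, tau, and alpha (R2), but alpha is never established.

No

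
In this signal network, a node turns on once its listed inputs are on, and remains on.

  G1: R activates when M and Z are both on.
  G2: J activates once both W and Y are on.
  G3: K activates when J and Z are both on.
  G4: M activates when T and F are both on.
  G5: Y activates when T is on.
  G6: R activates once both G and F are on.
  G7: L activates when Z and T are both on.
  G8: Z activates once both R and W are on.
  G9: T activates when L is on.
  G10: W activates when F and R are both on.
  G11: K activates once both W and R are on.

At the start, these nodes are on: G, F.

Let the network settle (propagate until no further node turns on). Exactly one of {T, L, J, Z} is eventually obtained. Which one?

Z

G and F are on, so R activates (G6).
F and R are on, so W activates (G10).
G8: R and W on → Z on.
L would need Z and T (G7), but T never turns on. J would need W and Y (G2), but Y never turns on. T would need L (G9), but L never turns on.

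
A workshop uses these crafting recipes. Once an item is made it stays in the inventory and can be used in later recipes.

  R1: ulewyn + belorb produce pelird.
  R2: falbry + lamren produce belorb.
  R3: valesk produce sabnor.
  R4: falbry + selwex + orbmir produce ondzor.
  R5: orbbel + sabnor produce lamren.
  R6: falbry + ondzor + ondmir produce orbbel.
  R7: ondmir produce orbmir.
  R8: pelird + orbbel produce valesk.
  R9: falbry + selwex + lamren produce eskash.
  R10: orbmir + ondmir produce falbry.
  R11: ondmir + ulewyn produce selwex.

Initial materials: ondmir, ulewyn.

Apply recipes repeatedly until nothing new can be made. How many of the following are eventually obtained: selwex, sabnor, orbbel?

2

ondmir → orbmir (R7).
ondmir + ulewyn → selwex (R11).
orbmir + ondmir → falbry (R10).
Using R4, falbry, selwex, and orbmir make ondzor.
Using R6, falbry, ondzor, and ondmir make orbbel.
selwex: reached.
sabnor would need valesk (R3), but valesk is never obtained.
orbbel: reached.
Reached: selwex and orbbel — 2 of the 3.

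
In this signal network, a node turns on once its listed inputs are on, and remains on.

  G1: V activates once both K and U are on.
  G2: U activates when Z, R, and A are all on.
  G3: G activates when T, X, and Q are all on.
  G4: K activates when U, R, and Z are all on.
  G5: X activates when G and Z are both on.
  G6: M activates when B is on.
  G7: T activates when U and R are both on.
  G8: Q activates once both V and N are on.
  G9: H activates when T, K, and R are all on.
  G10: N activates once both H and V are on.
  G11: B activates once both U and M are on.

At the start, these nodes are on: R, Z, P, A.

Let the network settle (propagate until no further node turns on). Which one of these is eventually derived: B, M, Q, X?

G2: Z, R, and A on → U on.
U, R, and Z are on, so K activates (G4).
U and R are on, so T activates (G7).
K and U are on, so V activates (G1).
T, K, and R are on, so H activates (G9).
H and V are on, so N activates (G10).
V and N are on, so Q activates (G8).
X would need G and Z (G5), but G never turns on. M would need B (G6), but B never turns on. B would need U and M (G11), but M never turns on.

Q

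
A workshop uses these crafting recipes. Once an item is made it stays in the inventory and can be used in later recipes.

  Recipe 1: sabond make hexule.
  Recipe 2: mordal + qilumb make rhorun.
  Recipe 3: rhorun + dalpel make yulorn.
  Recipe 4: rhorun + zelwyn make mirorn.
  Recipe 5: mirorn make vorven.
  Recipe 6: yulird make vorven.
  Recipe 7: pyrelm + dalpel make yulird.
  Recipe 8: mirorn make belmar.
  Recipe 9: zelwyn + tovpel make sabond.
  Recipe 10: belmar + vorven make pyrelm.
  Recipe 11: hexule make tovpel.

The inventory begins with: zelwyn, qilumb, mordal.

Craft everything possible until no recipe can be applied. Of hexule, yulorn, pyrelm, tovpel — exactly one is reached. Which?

pyrelm

mordal + qilumb → rhorun (Recipe 2).
Using Recipe 4, rhorun and zelwyn make mirorn.
mirorn → vorven (Recipe 5).
mirorn → belmar (Recipe 8).
belmar + vorven → pyrelm (Recipe 10).
tovpel would need hexule (Recipe 11), but hexule is never obtained. yulorn would need rhorun and dalpel (Recipe 3), but dalpel is never obtained. hexule would need sabond (Recipe 1), but sabond is never obtained.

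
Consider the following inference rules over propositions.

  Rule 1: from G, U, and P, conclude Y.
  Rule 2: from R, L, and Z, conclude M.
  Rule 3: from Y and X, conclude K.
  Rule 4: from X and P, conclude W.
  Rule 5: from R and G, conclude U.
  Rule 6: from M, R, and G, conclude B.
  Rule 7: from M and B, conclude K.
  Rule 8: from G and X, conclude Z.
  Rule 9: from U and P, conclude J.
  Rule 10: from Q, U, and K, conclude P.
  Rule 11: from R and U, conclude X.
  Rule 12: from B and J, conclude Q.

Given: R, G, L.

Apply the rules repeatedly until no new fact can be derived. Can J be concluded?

J would need U and P (Rule 9), but P is never established.

No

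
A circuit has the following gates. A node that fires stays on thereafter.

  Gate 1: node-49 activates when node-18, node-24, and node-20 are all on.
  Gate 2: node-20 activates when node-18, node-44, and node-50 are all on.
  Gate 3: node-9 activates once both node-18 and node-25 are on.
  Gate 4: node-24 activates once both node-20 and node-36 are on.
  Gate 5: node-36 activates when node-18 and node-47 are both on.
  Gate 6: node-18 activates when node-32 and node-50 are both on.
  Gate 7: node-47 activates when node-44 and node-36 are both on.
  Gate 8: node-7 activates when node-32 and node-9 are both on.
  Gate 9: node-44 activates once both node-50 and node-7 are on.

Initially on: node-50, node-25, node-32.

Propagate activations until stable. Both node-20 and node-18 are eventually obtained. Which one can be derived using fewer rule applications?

node-18

node-18: Gate 6: node-32 and node-50 on → node-18 on. [1 rule application]
node-20: Gate 6: node-32 and node-50 on → node-18 on. Gate 3: node-18 and node-25 on → node-9 on. Gate 8: node-32 and node-9 on → node-7 on. Gate 9: node-50 and node-7 on → node-44 on. node-18, node-44, and node-50 are on, so node-20 activates (Gate 2). [5 rule applications]
node-18 needs fewer.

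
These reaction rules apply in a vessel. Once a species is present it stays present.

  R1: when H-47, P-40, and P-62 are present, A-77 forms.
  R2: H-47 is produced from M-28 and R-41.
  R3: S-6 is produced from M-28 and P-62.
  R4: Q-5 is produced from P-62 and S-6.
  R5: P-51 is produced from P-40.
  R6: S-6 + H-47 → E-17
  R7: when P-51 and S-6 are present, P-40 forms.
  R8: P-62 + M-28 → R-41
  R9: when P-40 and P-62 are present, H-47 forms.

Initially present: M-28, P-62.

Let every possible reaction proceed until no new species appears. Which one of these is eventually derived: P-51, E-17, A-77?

M-28 and P-62 present → S-6 forms (R3).
P-62 and M-28 present → R-41 forms (R8).
M-28 and R-41 present → H-47 forms (R2).
S-6 and H-47 present → E-17 forms (R6).
P-51 would need P-40 (R5), but P-40 never forms. A-77 would need H-47, P-40, and P-62 (R1), but P-40 never forms.

E-17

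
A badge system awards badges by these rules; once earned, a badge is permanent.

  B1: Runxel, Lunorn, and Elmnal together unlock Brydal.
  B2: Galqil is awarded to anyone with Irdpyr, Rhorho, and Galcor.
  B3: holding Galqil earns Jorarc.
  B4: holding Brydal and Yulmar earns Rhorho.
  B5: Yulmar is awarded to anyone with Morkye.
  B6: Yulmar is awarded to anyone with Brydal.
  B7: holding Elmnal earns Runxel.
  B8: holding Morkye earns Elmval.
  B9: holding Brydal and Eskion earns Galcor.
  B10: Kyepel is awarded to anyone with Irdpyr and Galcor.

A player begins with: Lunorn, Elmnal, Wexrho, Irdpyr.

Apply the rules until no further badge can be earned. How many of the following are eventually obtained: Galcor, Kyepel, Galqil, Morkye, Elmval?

Galcor would need Brydal and Eskion (B9), but Eskion is never earned.
Kyepel would need Irdpyr and Galcor (B10), but Galcor is never earned.
Galqil would need Irdpyr, Rhorho, and Galcor (B2), but Galcor is never earned.
No rule produces Morkye, and it is not given.
Elmval would need Morkye (B8), but Morkye is never earned.
None of the 5 are reached.

0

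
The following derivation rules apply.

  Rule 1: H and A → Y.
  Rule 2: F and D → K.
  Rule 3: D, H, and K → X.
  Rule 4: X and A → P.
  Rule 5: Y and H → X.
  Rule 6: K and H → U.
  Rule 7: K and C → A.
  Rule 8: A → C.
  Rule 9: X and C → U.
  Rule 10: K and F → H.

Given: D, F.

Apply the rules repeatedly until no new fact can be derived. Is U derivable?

Yes

From F and D, Rule 2 gives K.
K and F hold, so H follows (Rule 10).
From K and H, Rule 6 gives U.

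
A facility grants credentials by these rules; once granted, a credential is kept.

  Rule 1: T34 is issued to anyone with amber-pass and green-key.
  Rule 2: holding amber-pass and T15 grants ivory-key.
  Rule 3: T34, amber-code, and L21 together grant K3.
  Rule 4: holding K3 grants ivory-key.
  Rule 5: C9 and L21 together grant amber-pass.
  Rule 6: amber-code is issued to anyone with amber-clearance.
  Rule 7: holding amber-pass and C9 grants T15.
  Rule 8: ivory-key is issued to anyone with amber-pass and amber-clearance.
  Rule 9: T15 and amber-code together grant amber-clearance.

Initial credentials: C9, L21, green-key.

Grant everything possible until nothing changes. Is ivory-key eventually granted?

Holding C9 and L21 grants amber-pass (Rule 5).
Holding amber-pass and C9 grants T15 (Rule 7).
Holding amber-pass and T15 grants ivory-key (Rule 2).

Yes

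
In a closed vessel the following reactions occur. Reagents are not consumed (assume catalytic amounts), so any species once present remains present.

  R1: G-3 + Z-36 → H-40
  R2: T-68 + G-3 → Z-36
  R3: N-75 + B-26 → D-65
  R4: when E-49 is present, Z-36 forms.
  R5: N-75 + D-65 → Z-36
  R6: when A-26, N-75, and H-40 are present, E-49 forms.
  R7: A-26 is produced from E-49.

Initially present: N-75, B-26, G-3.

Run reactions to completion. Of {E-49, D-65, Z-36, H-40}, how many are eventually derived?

3

N-75 and B-26 present → D-65 forms (R3).
N-75 and D-65 present → Z-36 forms (R5).
G-3 and Z-36 present → H-40 forms (R1).
E-49 would need A-26, N-75, and H-40 (R6), but A-26 never forms.
D-65: reached.
Z-36: reached.
H-40: reached.
Reached: D-65, Z-36, and H-40 — 3 of the 4.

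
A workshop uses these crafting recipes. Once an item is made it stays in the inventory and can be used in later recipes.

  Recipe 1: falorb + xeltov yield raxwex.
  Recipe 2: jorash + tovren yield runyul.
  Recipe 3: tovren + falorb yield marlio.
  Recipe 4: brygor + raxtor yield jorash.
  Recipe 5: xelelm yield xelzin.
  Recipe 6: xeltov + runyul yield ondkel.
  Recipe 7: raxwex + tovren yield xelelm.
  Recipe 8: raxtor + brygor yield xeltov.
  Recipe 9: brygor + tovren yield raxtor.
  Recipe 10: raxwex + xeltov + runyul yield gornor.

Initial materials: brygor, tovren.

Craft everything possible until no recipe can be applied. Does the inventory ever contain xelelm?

No

xelelm would need raxwex and tovren (Recipe 7), but raxwex is never obtained.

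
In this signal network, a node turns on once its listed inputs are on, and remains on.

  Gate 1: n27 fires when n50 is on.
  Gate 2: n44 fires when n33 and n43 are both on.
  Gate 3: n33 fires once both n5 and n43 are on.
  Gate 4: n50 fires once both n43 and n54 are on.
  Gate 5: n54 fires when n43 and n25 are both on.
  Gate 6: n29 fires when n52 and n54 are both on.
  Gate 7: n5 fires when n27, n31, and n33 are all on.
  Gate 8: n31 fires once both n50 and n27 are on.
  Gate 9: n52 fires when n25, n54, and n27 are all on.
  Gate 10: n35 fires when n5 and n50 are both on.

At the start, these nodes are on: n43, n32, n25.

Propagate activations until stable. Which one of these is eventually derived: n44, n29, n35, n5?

n43 and n25 are on, so n54 fires (Gate 5).
n43 and n54 are on, so n50 fires (Gate 4).
Gate 1: n50 on → n27 on.
n25, n54, and n27 are on, so n52 fires (Gate 9).
Gate 6: n52 and n54 on → n29 on.
n44 would need n33 and n43 (Gate 2), but n33 never turns on. n5 would need n27, n31, and n33 (Gate 7), but n33 never turns on. n35 would need n5 and n50 (Gate 10), but n5 never turns on.

n29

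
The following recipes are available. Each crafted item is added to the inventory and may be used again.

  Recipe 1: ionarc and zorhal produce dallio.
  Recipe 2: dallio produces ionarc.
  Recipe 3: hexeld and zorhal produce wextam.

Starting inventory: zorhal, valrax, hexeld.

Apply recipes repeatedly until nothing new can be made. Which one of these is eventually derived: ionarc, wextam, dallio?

hexeld and zorhal → wextam (Recipe 3).
dallio would need ionarc and zorhal (Recipe 1), but ionarc is never obtained. ionarc would need dallio (Recipe 2), but dallio is never obtained.

wextam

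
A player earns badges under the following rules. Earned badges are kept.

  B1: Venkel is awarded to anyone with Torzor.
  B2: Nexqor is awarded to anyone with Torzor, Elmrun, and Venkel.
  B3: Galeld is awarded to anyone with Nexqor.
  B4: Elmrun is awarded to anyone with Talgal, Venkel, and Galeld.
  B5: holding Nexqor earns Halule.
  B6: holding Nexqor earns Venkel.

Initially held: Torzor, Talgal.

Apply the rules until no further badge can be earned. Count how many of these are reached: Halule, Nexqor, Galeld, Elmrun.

Halule would need Nexqor (B5), but Nexqor is never earned.
Nexqor would need Torzor, Elmrun, and Venkel (B2), but Elmrun is never earned.
Galeld would need Nexqor (B3), but Nexqor is never earned.
Elmrun would need Talgal, Venkel, and Galeld (B4), but Galeld is never earned.
None of the 4 are reached.

0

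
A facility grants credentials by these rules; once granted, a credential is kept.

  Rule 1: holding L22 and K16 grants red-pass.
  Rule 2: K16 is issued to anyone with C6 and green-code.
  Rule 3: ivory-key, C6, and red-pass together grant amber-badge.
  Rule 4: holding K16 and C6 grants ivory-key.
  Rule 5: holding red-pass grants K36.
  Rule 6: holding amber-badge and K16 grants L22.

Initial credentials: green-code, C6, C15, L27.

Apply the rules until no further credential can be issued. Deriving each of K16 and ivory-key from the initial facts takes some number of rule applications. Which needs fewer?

K16

K16: Holding C6 and green-code grants K16 (Rule 2). [1 rule application]
ivory-key: Holding C6 and green-code grants K16 (Rule 2). Holding K16 and C6 grants ivory-key (Rule 4). [2 rule applications]
K16 needs fewer.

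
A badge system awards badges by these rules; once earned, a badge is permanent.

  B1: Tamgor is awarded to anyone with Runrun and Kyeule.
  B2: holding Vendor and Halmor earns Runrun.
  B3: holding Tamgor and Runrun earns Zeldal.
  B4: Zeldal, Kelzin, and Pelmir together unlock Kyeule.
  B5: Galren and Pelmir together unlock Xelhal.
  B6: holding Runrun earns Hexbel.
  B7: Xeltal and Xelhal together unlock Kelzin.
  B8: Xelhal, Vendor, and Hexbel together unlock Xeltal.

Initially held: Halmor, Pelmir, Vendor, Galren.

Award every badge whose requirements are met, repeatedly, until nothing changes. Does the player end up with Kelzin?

Yes

With Vendor and Halmor, Runrun is earned (B2).
With Galren and Pelmir, Xelhal is earned (B5).
With Runrun, Hexbel is earned (B6).
With Xelhal, Vendor, and Hexbel, Xeltal is earned (B8).
With Xeltal and Xelhal, Kelzin is earned (B7).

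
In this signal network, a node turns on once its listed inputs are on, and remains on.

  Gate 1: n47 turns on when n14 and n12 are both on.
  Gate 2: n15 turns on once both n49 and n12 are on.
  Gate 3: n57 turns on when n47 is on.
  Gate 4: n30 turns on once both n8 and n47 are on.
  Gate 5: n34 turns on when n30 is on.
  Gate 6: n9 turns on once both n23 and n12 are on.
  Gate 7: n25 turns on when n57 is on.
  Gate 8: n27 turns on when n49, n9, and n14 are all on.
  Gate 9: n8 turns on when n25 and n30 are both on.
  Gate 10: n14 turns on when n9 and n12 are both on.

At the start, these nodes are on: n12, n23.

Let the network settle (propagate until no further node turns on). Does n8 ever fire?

No

n8 would need n25 and n30 (Gate 9), but n30 never turns on.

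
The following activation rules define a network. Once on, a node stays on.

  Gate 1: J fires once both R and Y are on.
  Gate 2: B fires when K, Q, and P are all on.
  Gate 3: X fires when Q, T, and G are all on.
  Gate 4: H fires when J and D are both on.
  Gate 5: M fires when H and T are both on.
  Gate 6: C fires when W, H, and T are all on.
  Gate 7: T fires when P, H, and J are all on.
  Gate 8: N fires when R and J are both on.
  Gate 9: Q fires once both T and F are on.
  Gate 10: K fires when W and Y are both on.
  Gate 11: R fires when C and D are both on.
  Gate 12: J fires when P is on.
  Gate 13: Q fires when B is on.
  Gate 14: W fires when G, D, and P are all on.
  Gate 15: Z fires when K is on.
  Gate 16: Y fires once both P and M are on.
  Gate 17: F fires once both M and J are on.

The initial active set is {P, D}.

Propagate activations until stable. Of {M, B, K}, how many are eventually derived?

1

P is on, so J fires (Gate 12).
Gate 4: J and D on → H on.
P, H, and J are on, so T fires (Gate 7).
H and T are on, so M fires (Gate 5).
M: reached.
B would need K, Q, and P (Gate 2), but K never turns on.
K would need W and Y (Gate 10), but W never turns on.
Reached: M — 1 of the 3.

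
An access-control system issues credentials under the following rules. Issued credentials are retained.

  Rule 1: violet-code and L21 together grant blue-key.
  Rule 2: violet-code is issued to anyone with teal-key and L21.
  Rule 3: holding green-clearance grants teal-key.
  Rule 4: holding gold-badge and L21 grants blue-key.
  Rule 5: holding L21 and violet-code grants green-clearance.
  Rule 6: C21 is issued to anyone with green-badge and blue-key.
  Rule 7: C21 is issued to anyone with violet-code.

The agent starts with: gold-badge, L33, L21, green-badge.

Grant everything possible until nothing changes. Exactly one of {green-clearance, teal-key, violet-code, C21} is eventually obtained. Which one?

C21

Holding gold-badge and L21 grants blue-key (Rule 4).
Holding green-badge and blue-key grants C21 (Rule 6).
green-clearance would need L21 and violet-code (Rule 5), but violet-code is never granted. teal-key would need green-clearance (Rule 3), but green-clearance is never granted. violet-code would need teal-key and L21 (Rule 2), but teal-key is never granted.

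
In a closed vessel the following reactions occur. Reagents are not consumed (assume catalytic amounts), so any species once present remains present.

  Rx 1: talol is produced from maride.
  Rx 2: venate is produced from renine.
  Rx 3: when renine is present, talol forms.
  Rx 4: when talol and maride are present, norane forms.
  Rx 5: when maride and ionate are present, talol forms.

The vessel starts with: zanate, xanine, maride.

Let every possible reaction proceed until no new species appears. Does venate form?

venate would need renine (Rx 2), but renine never forms.

No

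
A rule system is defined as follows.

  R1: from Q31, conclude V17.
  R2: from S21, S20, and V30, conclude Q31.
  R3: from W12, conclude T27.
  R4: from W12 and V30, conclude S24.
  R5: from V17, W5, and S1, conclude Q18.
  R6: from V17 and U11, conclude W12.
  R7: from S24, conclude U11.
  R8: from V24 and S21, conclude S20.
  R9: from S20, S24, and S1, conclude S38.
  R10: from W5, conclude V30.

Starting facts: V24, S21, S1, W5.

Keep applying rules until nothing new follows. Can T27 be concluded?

T27 would need W12 (R3), but W12 is never established.

No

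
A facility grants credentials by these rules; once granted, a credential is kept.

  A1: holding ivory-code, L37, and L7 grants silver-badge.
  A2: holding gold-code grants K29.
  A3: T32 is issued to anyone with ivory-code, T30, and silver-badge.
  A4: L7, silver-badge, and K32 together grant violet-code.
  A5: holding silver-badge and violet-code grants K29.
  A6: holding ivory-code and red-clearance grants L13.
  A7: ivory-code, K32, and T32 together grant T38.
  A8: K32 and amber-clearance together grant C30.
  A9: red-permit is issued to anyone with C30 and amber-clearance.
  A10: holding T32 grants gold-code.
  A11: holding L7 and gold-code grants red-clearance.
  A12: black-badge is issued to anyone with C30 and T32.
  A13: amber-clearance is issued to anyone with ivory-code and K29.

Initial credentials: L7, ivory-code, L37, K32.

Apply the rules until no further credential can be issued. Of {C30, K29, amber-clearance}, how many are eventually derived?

3

Holding ivory-code, L37, and L7 grants silver-badge (A1).
Holding L7, silver-badge, and K32 grants violet-code (A4).
Holding silver-badge and violet-code grants K29 (A5).
Holding ivory-code and K29 grants amber-clearance (A13).
Holding K32 and amber-clearance grants C30 (A8).
C30: reached.
K29: reached.
amber-clearance: reached.
All 3 are reached.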